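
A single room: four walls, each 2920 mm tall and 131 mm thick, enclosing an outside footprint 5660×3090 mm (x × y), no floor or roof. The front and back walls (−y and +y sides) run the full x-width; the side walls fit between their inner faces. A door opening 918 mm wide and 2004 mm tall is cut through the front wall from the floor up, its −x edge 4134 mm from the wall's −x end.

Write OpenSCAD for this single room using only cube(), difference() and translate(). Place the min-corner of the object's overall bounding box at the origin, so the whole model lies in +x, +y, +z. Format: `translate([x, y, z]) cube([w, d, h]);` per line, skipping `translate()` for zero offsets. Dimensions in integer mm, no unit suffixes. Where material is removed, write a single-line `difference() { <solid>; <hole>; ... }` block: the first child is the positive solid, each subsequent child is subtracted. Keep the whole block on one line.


difference() { cube([5660, 131, 2920]); translate([4134, 0, 0]) cube([918, 131, 2004]); }
translate([0, 2959, 0]) cube([5660, 131, 2920]);
translate([0, 131, 0]) cube([131, 2828, 2920]);
translate([5529, 131, 0]) cube([131, 2828, 2920]);


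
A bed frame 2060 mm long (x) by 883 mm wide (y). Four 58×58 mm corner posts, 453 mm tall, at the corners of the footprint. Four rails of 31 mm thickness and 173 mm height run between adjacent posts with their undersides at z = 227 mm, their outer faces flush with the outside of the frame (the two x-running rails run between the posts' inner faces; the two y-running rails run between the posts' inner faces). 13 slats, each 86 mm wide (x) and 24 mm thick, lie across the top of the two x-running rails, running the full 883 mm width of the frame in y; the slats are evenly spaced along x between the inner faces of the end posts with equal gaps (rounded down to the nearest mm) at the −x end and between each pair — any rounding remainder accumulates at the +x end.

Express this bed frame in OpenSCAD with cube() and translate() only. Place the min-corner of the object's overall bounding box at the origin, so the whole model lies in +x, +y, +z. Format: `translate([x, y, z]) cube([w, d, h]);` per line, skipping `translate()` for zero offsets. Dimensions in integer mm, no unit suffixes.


cube([58, 58, 453]);
translate([0, 825, 0]) cube([58, 58, 453]);
translate([2002, 0, 0]) cube([58, 58, 453]);
translate([2002, 825, 0]) cube([58, 58, 453]);
translate([58, 0, 227]) cube([1944, 31, 173]);
translate([58, 852, 227]) cube([1944, 31, 173]);
translate([0, 58, 227]) cube([31, 767, 173]);
translate([2029, 58, 227]) cube([31, 767, 173]);
translate([117, 0, 400]) cube([86, 883, 24]);
translate([262, 0, 400]) cube([86, 883, 24]);
translate([407, 0, 400]) cube([86, 883, 24]);
translate([552, 0, 400]) cube([86, 883, 24]);
translate([697, 0, 400]) cube([86, 883, 24]);
translate([842, 0, 400]) cube([86, 883, 24]);
translate([987, 0, 400]) cube([86, 883, 24]);
translate([1132, 0, 400]) cube([86, 883, 24]);
translate([1277, 0, 400]) cube([86, 883, 24]);
translate([1422, 0, 400]) cube([86, 883, 24]);
translate([1567, 0, 400]) cube([86, 883, 24]);
translate([1712, 0, 400]) cube([86, 883, 24]);
translate([1857, 0, 400]) cube([86, 883, 24]);


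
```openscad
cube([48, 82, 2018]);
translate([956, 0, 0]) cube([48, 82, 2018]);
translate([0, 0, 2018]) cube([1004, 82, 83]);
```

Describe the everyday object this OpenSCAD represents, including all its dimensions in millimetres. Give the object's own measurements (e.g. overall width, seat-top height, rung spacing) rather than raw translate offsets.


A door frame. The clear opening is 908 mm wide and 2018 mm high. Two 48 mm wide jambs, 82 mm deep, stand either side of the opening from the floor to the top of the opening. A 83 mm thick head sits across the top of both jambs, spanning the full outside width of the frame.


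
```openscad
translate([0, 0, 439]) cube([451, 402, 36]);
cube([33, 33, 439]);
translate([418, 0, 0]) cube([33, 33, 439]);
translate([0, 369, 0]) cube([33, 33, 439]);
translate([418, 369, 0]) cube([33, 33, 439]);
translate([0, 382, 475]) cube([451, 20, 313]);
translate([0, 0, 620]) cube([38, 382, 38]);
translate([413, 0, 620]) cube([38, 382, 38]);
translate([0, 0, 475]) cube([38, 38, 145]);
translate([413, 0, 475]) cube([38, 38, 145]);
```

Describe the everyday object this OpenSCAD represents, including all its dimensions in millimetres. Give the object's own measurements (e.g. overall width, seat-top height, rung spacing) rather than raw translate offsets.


A chair. The seat is a 451×402×36 mm slab with its top at z = 475 mm, on four 33×33 mm corner legs (flush with the seat edges, standing on z = 0). A flat backrest 20 mm thick, 313 mm tall, spans the full seat width and rises from the seat top along its +y edge, rear face flush with the rear of the seat. Two armrests of 38×38 mm section run along each side from the seat's front edge to the front of the backrest, top faces 183 mm above the seat top and outer faces flush with the seat's x-edges; a 38×38 mm post under the front of each armrest stands on the seat at the front corner.


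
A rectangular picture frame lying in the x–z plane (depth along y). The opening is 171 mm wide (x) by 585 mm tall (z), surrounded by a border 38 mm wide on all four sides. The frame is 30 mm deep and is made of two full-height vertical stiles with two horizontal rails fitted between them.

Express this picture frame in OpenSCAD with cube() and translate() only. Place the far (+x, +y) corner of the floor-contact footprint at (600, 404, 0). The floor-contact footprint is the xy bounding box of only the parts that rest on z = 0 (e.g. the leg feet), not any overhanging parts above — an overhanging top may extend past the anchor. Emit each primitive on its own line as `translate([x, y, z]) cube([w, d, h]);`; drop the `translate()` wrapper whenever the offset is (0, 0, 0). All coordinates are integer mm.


translate([353, 374, 0]) cube([38, 30, 661]);
translate([562, 374, 0]) cube([38, 30, 661]);
translate([391, 374, 0]) cube([171, 30, 38]);
translate([391, 374, 623]) cube([171, 30, 38]);


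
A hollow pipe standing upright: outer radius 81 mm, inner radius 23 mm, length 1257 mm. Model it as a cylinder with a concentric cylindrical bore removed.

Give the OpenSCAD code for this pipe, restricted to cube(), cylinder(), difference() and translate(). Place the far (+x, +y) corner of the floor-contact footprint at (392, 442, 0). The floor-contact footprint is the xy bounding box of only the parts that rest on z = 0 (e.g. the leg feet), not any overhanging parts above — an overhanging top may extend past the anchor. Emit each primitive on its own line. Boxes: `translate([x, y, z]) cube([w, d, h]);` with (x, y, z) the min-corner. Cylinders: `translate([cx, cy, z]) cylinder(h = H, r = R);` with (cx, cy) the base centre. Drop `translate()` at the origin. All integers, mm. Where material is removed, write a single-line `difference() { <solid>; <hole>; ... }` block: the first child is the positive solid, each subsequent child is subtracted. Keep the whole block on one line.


difference() { translate([311, 361, 0]) cylinder(h = 1257, r = 81); translate([311, 361, 0]) cylinder(h = 1257, r = 23); }


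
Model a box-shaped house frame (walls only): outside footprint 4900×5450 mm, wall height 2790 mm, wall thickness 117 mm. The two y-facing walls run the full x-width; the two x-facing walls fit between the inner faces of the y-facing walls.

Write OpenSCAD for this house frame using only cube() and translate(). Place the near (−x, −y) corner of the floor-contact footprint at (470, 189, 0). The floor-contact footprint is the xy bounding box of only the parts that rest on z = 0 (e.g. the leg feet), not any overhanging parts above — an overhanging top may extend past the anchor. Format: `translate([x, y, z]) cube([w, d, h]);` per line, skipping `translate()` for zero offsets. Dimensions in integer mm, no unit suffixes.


translate([470, 189, 0]) cube([4900, 117, 2790]);
translate([470, 5522, 0]) cube([4900, 117, 2790]);
translate([470, 306, 0]) cube([117, 5216, 2790]);
translate([5253, 306, 0]) cube([117, 5216, 2790]);


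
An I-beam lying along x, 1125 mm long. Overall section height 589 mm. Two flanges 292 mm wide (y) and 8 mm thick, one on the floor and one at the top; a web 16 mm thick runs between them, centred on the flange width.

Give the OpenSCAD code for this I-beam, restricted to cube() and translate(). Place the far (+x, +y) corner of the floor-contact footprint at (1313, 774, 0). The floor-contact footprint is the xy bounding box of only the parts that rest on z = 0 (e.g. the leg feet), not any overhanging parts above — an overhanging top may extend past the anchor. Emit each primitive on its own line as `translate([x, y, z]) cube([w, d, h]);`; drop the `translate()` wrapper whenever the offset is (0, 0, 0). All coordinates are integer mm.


translate([188, 482, 0]) cube([1125, 292, 8]);
translate([188, 620, 8]) cube([1125, 16, 573]);
translate([188, 482, 581]) cube([1125, 292, 8]);


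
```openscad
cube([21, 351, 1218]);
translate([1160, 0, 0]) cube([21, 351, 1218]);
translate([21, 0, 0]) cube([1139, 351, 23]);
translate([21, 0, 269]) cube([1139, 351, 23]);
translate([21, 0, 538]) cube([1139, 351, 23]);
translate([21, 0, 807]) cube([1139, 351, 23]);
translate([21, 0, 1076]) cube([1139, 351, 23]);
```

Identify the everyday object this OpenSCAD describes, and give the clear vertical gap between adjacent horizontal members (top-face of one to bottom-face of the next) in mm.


A bookshelf. The clear shelf gap is 246 mm.

Two tall side panels with 5 horizontal boards between them — a bookshelf. The first two shelf undersides are at z = 0 and z = 269; with shelf thickness 23, the clear gap is 269 − 0 − 23 = 246 mm.


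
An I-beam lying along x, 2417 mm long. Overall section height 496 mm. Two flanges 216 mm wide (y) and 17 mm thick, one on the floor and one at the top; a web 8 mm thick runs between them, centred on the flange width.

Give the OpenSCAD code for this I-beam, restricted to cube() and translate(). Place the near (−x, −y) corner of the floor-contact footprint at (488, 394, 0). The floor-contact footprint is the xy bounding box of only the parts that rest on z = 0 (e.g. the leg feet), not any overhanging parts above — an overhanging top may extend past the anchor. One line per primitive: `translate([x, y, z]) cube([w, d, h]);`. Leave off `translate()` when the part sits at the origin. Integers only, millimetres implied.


translate([488, 394, 0]) cube([2417, 216, 17]);
translate([488, 498, 17]) cube([2417, 8, 462]);
translate([488, 394, 479]) cube([2417, 216, 17]);


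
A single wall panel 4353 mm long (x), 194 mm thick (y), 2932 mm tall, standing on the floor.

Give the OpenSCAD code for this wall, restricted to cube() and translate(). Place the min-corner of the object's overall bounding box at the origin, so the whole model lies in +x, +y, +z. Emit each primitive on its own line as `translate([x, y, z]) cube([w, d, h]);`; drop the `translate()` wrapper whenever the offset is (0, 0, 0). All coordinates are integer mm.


cube([4353, 194, 2932]);


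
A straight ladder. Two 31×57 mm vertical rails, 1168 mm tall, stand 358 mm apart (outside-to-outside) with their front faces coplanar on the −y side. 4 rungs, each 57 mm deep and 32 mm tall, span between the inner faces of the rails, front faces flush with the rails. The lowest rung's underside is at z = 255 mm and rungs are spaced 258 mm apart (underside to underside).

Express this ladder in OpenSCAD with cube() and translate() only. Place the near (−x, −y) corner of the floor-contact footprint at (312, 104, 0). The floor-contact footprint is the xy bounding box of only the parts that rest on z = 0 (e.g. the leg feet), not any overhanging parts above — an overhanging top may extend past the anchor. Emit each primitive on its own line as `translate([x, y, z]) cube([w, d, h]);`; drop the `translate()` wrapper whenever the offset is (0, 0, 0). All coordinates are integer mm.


// rung span = 358 - 2*31 = 296
// rung[k] z = 255 + k*258
translate([312, 104, 0]) cube([31, 57, 1168]);
translate([639, 104, 0]) cube([31, 57, 1168]);
translate([343, 104, 255]) cube([296, 57, 32]);
translate([343, 104, 513]) cube([296, 57, 32]);
translate([343, 104, 771]) cube([296, 57, 32]);
translate([343, 104, 1029]) cube([296, 57, 32]);


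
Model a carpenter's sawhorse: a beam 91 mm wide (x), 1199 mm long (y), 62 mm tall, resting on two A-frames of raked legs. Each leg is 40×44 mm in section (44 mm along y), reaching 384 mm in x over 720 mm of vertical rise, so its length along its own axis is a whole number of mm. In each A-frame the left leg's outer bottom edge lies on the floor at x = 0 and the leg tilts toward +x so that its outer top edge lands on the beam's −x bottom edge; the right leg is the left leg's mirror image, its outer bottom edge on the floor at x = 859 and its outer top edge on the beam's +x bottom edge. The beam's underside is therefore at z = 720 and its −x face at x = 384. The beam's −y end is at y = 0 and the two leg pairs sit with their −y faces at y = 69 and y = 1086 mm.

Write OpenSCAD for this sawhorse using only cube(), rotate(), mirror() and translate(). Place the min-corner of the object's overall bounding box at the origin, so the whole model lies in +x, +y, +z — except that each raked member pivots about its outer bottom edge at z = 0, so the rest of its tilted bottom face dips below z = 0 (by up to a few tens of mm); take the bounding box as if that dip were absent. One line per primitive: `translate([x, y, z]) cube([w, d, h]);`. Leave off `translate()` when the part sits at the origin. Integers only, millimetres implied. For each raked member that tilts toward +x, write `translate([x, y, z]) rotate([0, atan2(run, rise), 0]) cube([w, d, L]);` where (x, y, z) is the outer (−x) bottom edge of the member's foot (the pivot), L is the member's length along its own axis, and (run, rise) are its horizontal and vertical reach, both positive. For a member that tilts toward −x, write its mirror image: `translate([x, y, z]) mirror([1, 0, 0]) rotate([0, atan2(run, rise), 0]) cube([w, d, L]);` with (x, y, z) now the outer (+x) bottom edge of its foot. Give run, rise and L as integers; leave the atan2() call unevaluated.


// leg length = √(384² + 720²) = 816
// right-leg outer foot x = 2·384 + 91 = 859
// beam min-corner = (384, 0, 720)
translate([384, 0, 720]) cube([91, 1199, 62]);
translate([0, 69, 0]) rotate([0, atan2(384, 720), 0]) cube([40, 44, 816]);
translate([859, 69, 0]) mirror([1, 0, 0]) rotate([0, atan2(384, 720), 0]) cube([40, 44, 816]);
translate([0, 1086, 0]) rotate([0, atan2(384, 720), 0]) cube([40, 44, 816]);
translate([859, 1086, 0]) mirror([1, 0, 0]) rotate([0, atan2(384, 720), 0]) cube([40, 44, 816]);


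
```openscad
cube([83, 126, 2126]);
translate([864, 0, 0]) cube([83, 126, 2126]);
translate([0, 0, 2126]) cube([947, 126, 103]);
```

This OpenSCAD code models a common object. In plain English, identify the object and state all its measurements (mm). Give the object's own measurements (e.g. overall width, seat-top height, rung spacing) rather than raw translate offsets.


A door frame. The clear opening is 781 mm wide and 2126 mm high. Two 83 mm wide jambs, 126 mm deep, stand either side of the opening from the floor to the top of the opening. A 103 mm thick head sits across the top of both jambs, spanning the full outside width of the frame.


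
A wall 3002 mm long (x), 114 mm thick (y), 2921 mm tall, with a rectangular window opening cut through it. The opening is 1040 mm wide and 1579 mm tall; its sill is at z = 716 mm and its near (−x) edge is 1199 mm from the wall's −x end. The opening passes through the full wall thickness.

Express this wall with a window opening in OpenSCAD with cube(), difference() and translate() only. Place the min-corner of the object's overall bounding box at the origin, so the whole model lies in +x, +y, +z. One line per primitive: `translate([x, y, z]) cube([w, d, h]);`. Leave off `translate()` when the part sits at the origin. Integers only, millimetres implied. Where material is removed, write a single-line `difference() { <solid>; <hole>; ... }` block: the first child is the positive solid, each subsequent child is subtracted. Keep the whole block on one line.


difference() { cube([3002, 114, 2921]); translate([1199, 0, 716]) cube([1040, 114, 1579]); }


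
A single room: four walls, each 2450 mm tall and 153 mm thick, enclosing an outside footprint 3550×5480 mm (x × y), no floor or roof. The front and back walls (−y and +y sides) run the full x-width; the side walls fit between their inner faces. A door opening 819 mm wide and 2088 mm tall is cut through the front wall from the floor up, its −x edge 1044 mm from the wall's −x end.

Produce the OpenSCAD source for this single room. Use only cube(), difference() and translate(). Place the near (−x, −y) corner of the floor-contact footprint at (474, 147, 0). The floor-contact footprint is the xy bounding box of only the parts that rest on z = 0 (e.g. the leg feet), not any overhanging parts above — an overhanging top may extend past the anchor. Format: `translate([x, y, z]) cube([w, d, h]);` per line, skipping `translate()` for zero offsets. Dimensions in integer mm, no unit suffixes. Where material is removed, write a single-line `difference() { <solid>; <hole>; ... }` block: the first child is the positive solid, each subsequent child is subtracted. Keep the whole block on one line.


difference() { translate([474, 147, 0]) cube([3550, 153, 2450]); translate([1518, 147, 0]) cube([819, 153, 2088]); }
translate([474, 5474, 0]) cube([3550, 153, 2450]);
translate([474, 300, 0]) cube([153, 5174, 2450]);
translate([3871, 300, 0]) cube([153, 5174, 2450]);


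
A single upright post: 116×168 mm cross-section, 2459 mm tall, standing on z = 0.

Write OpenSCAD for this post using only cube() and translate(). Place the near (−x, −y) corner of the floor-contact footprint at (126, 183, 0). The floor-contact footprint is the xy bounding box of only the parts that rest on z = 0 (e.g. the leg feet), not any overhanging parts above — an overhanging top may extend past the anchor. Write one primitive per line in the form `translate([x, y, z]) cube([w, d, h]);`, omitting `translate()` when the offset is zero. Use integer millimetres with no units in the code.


translate([126, 183, 0]) cube([116, 168, 2459]);


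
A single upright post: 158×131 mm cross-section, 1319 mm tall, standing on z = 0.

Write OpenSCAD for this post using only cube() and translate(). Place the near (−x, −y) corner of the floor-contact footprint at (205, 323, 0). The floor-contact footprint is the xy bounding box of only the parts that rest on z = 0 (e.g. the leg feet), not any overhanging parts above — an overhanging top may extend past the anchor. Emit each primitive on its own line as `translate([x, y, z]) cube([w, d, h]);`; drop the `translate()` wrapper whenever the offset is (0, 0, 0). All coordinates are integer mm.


translate([205, 323, 0]) cube([158, 131, 1319]);


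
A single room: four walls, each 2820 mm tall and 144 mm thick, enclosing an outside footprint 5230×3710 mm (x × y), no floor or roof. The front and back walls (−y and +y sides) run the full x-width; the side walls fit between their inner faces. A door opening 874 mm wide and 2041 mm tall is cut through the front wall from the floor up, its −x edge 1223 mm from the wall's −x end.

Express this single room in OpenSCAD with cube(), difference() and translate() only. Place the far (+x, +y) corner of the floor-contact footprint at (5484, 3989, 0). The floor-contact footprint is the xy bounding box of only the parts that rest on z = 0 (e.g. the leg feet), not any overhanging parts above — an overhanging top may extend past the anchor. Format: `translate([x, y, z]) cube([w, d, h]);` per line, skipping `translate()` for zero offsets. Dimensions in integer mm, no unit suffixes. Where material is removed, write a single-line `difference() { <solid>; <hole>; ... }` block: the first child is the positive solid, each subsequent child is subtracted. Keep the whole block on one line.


difference() { translate([254, 279, 0]) cube([5230, 144, 2820]); translate([1477, 279, 0]) cube([874, 144, 2041]); }
translate([254, 3845, 0]) cube([5230, 144, 2820]);
translate([254, 423, 0]) cube([144, 3422, 2820]);
translate([5340, 423, 0]) cube([144, 3422, 2820]);


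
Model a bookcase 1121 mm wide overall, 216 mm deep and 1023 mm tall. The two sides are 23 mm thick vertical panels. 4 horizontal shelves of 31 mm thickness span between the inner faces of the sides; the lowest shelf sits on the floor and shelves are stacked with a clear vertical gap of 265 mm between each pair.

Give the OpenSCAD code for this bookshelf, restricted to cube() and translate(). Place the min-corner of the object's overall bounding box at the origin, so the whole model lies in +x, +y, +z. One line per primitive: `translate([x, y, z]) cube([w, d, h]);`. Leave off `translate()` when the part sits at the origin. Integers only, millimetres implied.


cube([23, 216, 1023]);
translate([1098, 0, 0]) cube([23, 216, 1023]);
translate([23, 0, 0]) cube([1075, 216, 31]);
translate([23, 0, 296]) cube([1075, 216, 31]);
translate([23, 0, 592]) cube([1075, 216, 31]);
translate([23, 0, 888]) cube([1075, 216, 31]);


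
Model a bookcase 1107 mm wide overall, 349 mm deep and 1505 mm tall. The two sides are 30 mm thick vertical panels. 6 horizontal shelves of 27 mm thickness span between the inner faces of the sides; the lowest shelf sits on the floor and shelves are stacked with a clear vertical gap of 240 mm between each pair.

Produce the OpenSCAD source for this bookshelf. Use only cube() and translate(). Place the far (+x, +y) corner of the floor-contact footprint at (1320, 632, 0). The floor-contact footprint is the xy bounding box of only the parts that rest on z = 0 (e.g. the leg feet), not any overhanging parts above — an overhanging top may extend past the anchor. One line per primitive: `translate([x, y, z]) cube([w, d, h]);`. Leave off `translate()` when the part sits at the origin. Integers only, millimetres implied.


translate([213, 283, 0]) cube([30, 349, 1505]);
translate([1290, 283, 0]) cube([30, 349, 1505]);
translate([243, 283, 0]) cube([1047, 349, 27]);
translate([243, 283, 267]) cube([1047, 349, 27]);
translate([243, 283, 534]) cube([1047, 349, 27]);
translate([243, 283, 801]) cube([1047, 349, 27]);
translate([243, 283, 1068]) cube([1047, 349, 27]);
translate([243, 283, 1335]) cube([1047, 349, 27]);


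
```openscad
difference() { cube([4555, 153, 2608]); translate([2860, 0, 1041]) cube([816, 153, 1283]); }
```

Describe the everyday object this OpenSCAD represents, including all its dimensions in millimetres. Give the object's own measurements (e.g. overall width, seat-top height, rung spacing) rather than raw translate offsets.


A wall 4555 mm long (x), 153 mm thick (y), 2608 mm tall, with a rectangular window opening cut through it. The opening is 816 mm wide and 1283 mm tall; its sill is at z = 1041 mm and its near (−x) edge is 2860 mm from the wall's −x end. The opening passes through the full wall thickness.


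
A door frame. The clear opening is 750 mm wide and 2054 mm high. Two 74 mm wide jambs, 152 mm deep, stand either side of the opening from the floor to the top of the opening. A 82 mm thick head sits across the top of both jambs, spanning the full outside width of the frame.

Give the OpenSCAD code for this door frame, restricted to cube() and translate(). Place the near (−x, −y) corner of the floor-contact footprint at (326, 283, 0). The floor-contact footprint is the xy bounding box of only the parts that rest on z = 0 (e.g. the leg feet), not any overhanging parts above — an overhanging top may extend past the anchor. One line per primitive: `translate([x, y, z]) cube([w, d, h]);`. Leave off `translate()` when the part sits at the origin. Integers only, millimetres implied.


translate([326, 283, 0]) cube([74, 152, 2054]);
translate([1150, 283, 0]) cube([74, 152, 2054]);
translate([326, 283, 2054]) cube([898, 152, 82]);


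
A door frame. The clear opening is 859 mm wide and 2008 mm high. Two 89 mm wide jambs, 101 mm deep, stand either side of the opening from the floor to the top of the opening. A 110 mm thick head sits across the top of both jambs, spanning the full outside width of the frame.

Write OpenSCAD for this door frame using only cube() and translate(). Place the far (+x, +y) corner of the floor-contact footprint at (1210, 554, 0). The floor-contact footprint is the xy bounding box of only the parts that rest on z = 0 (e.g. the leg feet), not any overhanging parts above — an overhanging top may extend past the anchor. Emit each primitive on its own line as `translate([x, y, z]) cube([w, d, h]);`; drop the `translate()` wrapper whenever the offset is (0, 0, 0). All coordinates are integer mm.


translate([173, 453, 0]) cube([89, 101, 2008]);
translate([1121, 453, 0]) cube([89, 101, 2008]);
translate([173, 453, 2008]) cube([1037, 101, 110]);


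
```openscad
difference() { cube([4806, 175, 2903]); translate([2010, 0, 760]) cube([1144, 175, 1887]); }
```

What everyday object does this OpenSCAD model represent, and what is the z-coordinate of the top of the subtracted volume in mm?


A wall with a window opening. The window head height is 2647 mm.

A wall with a rectangular opening subtracted — a window. Sill at z = 760, opening 1887 mm tall, so the head is at 760 + 1887 = 2647 mm.


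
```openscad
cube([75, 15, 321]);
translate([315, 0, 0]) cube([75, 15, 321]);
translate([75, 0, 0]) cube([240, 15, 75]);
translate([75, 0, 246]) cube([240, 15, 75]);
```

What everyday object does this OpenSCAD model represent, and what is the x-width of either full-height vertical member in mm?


A picture frame. The border width is 75 mm.

Four thin pieces enclosing a rectangular opening — a picture frame. The two full-height stiles are 321 mm tall; the top rail sits at z = 246 and is 75 mm tall, so the border above the opening is 321 − 246 = 75 mm, matching the stile x-width.


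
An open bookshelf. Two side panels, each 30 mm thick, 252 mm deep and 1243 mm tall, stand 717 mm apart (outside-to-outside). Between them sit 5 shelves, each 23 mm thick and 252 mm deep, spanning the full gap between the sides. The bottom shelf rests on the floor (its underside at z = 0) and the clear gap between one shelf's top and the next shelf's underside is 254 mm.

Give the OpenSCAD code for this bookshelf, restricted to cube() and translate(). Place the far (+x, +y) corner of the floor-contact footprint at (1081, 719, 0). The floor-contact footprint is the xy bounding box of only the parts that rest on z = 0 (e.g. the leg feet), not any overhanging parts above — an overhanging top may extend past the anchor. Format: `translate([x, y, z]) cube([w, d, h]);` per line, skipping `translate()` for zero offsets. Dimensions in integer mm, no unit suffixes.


translate([364, 467, 0]) cube([30, 252, 1243]);
translate([1051, 467, 0]) cube([30, 252, 1243]);
translate([394, 467, 0]) cube([657, 252, 23]);
translate([394, 467, 277]) cube([657, 252, 23]);
translate([394, 467, 554]) cube([657, 252, 23]);
translate([394, 467, 831]) cube([657, 252, 23]);
translate([394, 467, 1108]) cube([657, 252, 23]);


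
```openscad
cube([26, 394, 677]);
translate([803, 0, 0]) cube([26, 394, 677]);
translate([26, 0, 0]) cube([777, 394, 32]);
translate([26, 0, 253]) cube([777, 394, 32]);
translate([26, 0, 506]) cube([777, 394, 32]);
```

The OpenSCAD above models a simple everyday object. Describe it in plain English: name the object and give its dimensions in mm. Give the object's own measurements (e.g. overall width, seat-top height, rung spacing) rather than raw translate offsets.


An open bookshelf. Two side panels, each 26 mm thick, 394 mm deep and 677 mm tall, stand 829 mm apart (outside-to-outside). Between them sit 3 shelves, each 32 mm thick and 394 mm deep, spanning the full gap between the sides. The bottom shelf rests on the floor (its underside at z = 0) and the clear gap between one shelf's top and the next shelf's underside is 221 mm.


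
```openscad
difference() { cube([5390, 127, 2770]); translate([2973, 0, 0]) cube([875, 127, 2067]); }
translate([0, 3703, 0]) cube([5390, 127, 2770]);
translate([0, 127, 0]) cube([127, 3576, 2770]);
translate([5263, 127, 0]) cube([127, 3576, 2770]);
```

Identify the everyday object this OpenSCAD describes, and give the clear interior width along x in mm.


A single room. The interior width is 5136 mm.

Four walls enclosing a rectangle with a door in the front wall — a room. Outside width 5390 minus two 127 mm walls gives 5136 mm.


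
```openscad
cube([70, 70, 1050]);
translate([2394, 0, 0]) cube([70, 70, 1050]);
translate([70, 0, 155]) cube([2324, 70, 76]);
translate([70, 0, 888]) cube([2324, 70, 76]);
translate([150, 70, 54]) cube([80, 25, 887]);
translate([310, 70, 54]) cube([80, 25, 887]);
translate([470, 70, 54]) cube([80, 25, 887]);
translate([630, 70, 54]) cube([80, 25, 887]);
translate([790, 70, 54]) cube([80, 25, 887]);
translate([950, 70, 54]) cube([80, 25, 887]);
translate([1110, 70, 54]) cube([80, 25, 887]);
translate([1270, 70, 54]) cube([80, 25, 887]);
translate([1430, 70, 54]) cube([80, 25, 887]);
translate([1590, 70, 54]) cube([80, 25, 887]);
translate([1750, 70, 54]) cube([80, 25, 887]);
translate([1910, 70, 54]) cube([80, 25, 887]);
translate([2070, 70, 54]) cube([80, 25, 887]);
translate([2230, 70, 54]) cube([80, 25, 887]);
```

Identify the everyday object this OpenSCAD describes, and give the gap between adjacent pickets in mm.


A fence section. The picket gap is 80 mm.

Two posts, two rails, 14 pickets — a fence section. Span 2324 mm holds 14 pickets of 80 mm with 15 equal gaps: ⌊(2324 − 14·80) / 15⌋ = 80 mm.


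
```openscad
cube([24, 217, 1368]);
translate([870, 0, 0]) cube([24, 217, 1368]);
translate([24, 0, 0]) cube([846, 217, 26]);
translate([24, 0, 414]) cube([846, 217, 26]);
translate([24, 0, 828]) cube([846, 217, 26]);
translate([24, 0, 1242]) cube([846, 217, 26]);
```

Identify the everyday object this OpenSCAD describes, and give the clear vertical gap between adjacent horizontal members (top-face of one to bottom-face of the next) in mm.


A bookshelf. The clear shelf gap is 388 mm.

Two tall side panels with 4 horizontal boards between them — a bookshelf. The first two shelf undersides are at z = 0 and z = 414; with shelf thickness 26, the clear gap is 414 − 0 − 26 = 388 mm.


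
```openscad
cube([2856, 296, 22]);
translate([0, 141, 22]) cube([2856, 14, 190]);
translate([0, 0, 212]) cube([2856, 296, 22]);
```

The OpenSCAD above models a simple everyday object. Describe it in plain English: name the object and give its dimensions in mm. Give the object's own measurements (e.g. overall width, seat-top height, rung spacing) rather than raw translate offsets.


An I-beam lying along x, 2856 mm long. Overall section height 234 mm. Two flanges 296 mm wide (y) and 22 mm thick, one on the floor and one at the top; a web 14 mm thick runs between them, centred on the flange width.


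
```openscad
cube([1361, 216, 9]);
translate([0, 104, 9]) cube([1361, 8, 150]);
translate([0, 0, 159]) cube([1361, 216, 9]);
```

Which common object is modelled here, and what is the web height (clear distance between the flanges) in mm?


An I-beam. The web height is 150 mm.

Two wide flanges with a thin centred web — an I-beam. Overall 168 mm minus two 9 mm flanges gives a web of 168 − 2·9 = 150 mm.


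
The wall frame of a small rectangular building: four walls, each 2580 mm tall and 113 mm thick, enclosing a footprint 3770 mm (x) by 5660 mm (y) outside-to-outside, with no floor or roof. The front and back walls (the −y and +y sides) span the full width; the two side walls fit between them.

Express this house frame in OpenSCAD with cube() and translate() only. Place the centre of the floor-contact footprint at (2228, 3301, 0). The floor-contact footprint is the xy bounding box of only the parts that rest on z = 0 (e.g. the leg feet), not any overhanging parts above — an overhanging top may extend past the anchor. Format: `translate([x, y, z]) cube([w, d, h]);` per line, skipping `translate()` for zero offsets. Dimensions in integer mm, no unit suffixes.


translate([343, 471, 0]) cube([3770, 113, 2580]);
translate([343, 6018, 0]) cube([3770, 113, 2580]);
translate([343, 584, 0]) cube([113, 5434, 2580]);
translate([4000, 584, 0]) cube([113, 5434, 2580]);


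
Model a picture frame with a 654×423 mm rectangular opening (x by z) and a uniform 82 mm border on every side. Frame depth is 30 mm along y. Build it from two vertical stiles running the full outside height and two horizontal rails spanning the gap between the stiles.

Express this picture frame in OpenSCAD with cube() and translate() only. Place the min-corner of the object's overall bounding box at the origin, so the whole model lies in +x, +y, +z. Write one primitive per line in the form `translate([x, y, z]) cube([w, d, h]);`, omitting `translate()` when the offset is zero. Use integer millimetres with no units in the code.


cube([82, 30, 587]);
translate([736, 0, 0]) cube([82, 30, 587]);
translate([82, 0, 0]) cube([654, 30, 82]);
translate([82, 0, 505]) cube([654, 30, 82]);


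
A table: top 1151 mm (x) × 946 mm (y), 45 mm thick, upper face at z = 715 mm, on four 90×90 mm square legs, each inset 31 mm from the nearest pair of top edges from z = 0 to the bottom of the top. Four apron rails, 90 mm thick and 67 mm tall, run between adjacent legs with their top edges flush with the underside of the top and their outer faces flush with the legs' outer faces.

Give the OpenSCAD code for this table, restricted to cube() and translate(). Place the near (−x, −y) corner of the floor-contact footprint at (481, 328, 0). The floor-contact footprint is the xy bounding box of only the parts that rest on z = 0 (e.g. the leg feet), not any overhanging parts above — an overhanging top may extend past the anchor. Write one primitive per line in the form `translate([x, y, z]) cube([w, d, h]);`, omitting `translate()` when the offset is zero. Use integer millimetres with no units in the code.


translate([450, 297, 670]) cube([1151, 946, 45]);
translate([481, 328, 0]) cube([90, 90, 670]);
translate([1480, 328, 0]) cube([90, 90, 670]);
translate([481, 1122, 0]) cube([90, 90, 670]);
translate([1480, 1122, 0]) cube([90, 90, 670]);
translate([571, 328, 603]) cube([909, 90, 67]);
translate([571, 1122, 603]) cube([909, 90, 67]);
translate([481, 418, 603]) cube([90, 704, 67]);
translate([1480, 418, 603]) cube([90, 704, 67]);


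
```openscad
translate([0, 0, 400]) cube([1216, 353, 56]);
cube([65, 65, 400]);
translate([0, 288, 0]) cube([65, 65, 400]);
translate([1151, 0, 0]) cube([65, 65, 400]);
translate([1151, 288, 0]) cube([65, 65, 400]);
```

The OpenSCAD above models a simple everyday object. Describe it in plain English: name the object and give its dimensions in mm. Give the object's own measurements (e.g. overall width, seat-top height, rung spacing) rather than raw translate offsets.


A long wooden bench with a 1216 mm (x) × 353 mm (y) seat, 56 mm thick, its top surface 456 mm above the floor. Four 65 mm square legs at the seat corners, flush with the edges, run from z = 0 to the seat underside.


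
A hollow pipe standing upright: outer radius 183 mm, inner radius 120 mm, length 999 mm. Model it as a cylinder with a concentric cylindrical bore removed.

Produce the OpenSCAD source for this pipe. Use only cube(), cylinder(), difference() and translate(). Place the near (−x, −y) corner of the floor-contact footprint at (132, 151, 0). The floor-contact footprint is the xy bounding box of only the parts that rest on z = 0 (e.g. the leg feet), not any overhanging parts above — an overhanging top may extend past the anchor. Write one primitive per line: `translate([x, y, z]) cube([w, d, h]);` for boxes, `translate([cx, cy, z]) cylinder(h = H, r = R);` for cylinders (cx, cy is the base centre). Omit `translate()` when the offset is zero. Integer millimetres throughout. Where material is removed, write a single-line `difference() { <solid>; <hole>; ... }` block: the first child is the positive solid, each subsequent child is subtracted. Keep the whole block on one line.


difference() { translate([315, 334, 0]) cylinder(h = 999, r = 183); translate([315, 334, 0]) cylinder(h = 999, r = 120); }


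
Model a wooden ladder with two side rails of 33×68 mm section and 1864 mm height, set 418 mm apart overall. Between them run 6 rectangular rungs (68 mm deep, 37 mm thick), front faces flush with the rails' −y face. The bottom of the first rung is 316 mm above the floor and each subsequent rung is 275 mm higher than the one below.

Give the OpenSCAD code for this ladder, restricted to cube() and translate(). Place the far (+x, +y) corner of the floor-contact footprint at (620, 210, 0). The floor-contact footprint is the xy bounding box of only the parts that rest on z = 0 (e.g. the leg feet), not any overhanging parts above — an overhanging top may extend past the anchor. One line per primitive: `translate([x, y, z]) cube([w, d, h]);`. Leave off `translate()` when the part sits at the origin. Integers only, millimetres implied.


translate([202, 142, 0]) cube([33, 68, 1864]);
translate([587, 142, 0]) cube([33, 68, 1864]);
translate([235, 142, 316]) cube([352, 68, 37]);
translate([235, 142, 591]) cube([352, 68, 37]);
translate([235, 142, 866]) cube([352, 68, 37]);
translate([235, 142, 1141]) cube([352, 68, 37]);
translate([235, 142, 1416]) cube([352, 68, 37]);
translate([235, 142, 1691]) cube([352, 68, 37]);


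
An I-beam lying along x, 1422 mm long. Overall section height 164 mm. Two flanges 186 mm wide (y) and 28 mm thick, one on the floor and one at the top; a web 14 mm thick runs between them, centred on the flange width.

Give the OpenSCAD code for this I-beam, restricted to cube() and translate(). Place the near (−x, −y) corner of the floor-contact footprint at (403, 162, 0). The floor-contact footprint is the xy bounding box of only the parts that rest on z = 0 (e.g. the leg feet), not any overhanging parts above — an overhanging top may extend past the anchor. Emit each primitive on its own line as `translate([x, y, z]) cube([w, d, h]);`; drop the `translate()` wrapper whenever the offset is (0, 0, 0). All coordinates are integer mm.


translate([403, 162, 0]) cube([1422, 186, 28]);
translate([403, 248, 28]) cube([1422, 14, 108]);
translate([403, 162, 136]) cube([1422, 186, 28]);


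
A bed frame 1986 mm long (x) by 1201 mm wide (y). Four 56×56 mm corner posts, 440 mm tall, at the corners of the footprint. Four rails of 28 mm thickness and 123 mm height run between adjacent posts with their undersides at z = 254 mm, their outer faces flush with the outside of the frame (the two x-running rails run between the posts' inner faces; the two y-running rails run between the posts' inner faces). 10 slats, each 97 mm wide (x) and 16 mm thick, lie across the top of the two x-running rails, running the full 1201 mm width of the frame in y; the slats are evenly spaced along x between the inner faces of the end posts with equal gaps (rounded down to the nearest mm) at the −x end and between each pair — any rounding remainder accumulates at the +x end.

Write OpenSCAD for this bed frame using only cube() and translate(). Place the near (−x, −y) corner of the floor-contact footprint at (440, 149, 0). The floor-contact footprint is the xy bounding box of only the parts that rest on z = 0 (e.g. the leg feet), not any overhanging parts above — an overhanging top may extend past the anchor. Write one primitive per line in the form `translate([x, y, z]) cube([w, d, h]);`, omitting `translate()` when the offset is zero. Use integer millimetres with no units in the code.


// slat z = rail_z + rail_h = 254 + 123 = 377
// slat gap = ⌊(1874 − 10·97) / 11⌋ = 82
translate([440, 149, 0]) cube([56, 56, 440]);
translate([440, 1294, 0]) cube([56, 56, 440]);
translate([2370, 149, 0]) cube([56, 56, 440]);
translate([2370, 1294, 0]) cube([56, 56, 440]);
translate([496, 149, 254]) cube([1874, 28, 123]);
translate([496, 1322, 254]) cube([1874, 28, 123]);
translate([440, 205, 254]) cube([28, 1089, 123]);
translate([2398, 205, 254]) cube([28, 1089, 123]);
translate([578, 149, 377]) cube([97, 1201, 16]);
translate([757, 149, 377]) cube([97, 1201, 16]);
translate([936, 149, 377]) cube([97, 1201, 16]);
translate([1115, 149, 377]) cube([97, 1201, 16]);
translate([1294, 149, 377]) cube([97, 1201, 16]);
translate([1473, 149, 377]) cube([97, 1201, 16]);
translate([1652, 149, 377]) cube([97, 1201, 16]);
translate([1831, 149, 377]) cube([97, 1201, 16]);
translate([2010, 149, 377]) cube([97, 1201, 16]);
translate([2189, 149, 377]) cube([97, 1201, 16]);
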